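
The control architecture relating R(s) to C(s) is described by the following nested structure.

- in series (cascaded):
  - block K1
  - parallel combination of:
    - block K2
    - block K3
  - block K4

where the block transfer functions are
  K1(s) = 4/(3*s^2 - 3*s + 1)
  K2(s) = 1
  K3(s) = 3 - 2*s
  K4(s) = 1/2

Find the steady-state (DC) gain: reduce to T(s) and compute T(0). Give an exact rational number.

The answer is 8.

Reasoning:
1. parallel reduction of K2, K3 -> 4 - 2*s
2. reduce the series chain K1, (K2+K3), K4 -> (8 - 4*s)/(3*s^2 - 3*s + 1)
Evaluating the step-2 result (the overall T(s)) at s = 0 gives T(0) = 8/1 = 8.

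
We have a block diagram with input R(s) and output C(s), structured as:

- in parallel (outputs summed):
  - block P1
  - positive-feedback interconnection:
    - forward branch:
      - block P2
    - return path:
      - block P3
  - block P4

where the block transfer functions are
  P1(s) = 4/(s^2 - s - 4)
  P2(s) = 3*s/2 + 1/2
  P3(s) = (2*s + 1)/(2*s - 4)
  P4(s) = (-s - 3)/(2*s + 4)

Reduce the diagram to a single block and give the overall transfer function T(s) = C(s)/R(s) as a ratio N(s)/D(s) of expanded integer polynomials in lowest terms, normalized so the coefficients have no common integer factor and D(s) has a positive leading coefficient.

Step 1 - apply the feedback formula to P2, P3; result (-6*s^2 + 10*s + 4)/(6*s^2 + s + 9)
Step 2 - sum the parallel branches P1, [P2/(1-P2*P3)], P4; the result is T(s) itself (integer coefficients, no common factor, positive leading denominator coefficient)

Answer: (-18*s^5 - 5*s^4 + 179*s^3 + 149*s^2 - 45*s + 188)/(12*s^5 + 14*s^4 - 52*s^3 - 90*s^2 - 124*s - 144)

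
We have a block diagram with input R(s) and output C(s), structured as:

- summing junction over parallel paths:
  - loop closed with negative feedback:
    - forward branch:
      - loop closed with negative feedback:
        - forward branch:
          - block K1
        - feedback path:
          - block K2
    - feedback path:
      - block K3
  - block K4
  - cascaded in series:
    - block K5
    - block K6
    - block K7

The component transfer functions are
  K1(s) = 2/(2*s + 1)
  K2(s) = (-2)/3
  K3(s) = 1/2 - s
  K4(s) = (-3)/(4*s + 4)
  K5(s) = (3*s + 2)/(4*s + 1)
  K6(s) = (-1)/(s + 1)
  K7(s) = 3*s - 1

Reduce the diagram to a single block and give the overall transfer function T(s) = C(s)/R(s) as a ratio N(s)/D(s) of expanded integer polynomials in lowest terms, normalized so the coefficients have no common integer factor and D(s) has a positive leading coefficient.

1. collapse the loop (K1 forward, K2 return); result 6/(6*s - 1)
2. apply the feedback formula to [K1/(1+K1*K2)], K3; result 3
3. reduce the series chain K5, K6, K7; result (-9*s^2 - 3*s + 2)/(4*s^2 + 5*s + 1)
4. reduce the parallel group [[K1/(1+K1*K2)]/(1+[K1/(1+K1*K2)]*K3)], K4, (K5*K6*K7), which is the overall transfer function T(s) = C(s)/R(s) in lowest terms

Therefore the answer is (12*s^2 + 36*s + 17)/(16*s^2 + 20*s + 4).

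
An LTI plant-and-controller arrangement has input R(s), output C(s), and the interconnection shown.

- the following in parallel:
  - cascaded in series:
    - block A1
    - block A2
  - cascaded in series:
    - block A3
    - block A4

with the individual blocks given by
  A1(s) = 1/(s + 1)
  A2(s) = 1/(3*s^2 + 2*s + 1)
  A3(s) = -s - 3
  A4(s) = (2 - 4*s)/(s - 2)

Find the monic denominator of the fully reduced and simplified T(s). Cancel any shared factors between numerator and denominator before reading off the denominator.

[1] reduce the series chain A1, A2; result 1/(3*s^3 + 5*s^2 + 3*s + 1)
[2] cascade A3, A4; result (4*s^2 + 10*s - 6)/(s - 2)
[3] reduce the parallel group (A1*A2), (A3*A4); result (12*s^5 + 50*s^4 + 44*s^3 + 4*s^2 - 7*s - 8)/(3*s^4 - s^3 - 7*s^2 - 5*s - 2)
No further cancellation is possible in the step-3 result, so that is T(s). Its denominator becomes monic after dividing by the leading coefficient 3.

Answer: s^4 - s^3/3 - 7*s^2/3 - 5*s/3 - 2/3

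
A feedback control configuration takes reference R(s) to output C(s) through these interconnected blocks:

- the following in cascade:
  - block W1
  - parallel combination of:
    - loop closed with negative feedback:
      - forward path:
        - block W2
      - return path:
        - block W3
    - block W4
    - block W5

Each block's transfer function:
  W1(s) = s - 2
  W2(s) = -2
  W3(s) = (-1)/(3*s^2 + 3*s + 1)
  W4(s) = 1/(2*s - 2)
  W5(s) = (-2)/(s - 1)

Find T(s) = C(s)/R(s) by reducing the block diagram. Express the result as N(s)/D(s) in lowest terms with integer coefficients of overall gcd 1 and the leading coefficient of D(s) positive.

Reducing step by step:

Step 1 - reduce the feedback loop with forward W2 and return W3 gives (-6*s^2 - 6*s - 2)/(3*s^2 + 3*s + 3)
Step 2 - reduce the parallel group [W2/(1+W2*W3)], W4, W5 gives (-12*s^3 - 9*s^2 - s - 5)/(6*s^3 - 6)
Step 3 - series reduction of W1, ([W2/(1+W2*W3)]+W4+W5), which is the overall transfer function T(s) = C(s)/R(s) in lowest terms

Answer: (-12*s^4 + 15*s^3 + 17*s^2 - 3*s + 10)/(6*s^3 - 6)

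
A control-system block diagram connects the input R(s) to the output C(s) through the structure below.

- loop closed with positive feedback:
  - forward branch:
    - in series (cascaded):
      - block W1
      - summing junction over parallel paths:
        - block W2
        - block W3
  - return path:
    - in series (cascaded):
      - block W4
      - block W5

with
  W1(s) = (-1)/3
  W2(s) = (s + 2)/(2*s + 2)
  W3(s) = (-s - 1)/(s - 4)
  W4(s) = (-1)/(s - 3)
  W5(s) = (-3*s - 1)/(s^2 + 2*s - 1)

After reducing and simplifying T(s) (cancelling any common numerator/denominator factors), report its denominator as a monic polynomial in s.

First reduce the diagram to T(s).

[1] sum the parallel branches W2, W3, giving (-s^2 - 6*s - 10)/(2*s^2 - 6*s - 8)
[2] multiply W1, (W2+W3) (series), giving (s^2 + 6*s + 10)/(6*s^2 - 18*s - 24)
[3] cascade W4, W5, giving (3*s + 1)/(s^3 - s^2 - 7*s + 3)
[4] collapse the loop ((W1*(W2+W3)) forward, (W4*W5) return), giving (s^5 + 5*s^4 - 3*s^3 - 49*s^2 - 52*s + 30)/(6*s^5 - 24*s^4 - 51*s^3 + 149*s^2 + 78*s - 82)
The result of step 4 is T(s) in lowest terms. Its denominator has leading coefficient 6; dividing the denominator through by 6 makes it monic.

Answer: s^5 - 4*s^4 - 17*s^3/2 + 149*s^2/6 + 13*s - 41/3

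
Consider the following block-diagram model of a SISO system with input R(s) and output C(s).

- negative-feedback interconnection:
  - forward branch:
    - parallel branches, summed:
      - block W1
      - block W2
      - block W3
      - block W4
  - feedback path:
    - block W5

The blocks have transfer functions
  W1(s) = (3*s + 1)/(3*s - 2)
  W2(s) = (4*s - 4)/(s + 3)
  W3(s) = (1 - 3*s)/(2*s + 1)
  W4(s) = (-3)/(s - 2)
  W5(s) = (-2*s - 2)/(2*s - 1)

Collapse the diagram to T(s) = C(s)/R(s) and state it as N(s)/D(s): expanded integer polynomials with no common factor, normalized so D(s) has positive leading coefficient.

First reduce the diagram to T(s).

(1) parallel reduction of W1, W2, W3, W4; result (21*s^4 - 83*s^3 + 32*s^2 - 54*s + 8)/(6*s^4 + 5*s^3 - 39*s^2 + 4*s + 12)
(2) feedback reduction of (W1+W2+W3+W4), W5: this yields T(s), and no further normalization is needed

Answer: (-42*s^5 + 187*s^4 - 147*s^3 + 140*s^2 - 70*s + 8)/(30*s^5 - 128*s^4 - 19*s^3 - 91*s^2 - 112*s + 28)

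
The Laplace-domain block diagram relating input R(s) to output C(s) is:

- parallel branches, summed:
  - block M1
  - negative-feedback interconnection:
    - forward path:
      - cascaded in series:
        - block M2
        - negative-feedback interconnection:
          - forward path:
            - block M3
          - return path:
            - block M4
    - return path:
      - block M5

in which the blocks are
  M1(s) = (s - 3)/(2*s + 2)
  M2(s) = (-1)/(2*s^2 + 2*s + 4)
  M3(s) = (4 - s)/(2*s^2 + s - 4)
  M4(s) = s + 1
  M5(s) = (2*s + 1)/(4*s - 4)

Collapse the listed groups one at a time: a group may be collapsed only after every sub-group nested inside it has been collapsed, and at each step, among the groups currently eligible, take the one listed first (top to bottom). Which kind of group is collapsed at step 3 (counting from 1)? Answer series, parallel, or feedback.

(1) feedback reduction of M3, M4
(2) multiply M2, [M3/(1+M3*M4)] (series)
(3) close the feedback loop around (M2*[M3/(1+M3*M4)]), M5
(4) reduce the parallel group M1, [(M2*[M3/(1+M3*M4)])/(1+(M2*[M3/(1+M3*M4)])*M5)]
Step 3: feedback.

Hence the answer: feedback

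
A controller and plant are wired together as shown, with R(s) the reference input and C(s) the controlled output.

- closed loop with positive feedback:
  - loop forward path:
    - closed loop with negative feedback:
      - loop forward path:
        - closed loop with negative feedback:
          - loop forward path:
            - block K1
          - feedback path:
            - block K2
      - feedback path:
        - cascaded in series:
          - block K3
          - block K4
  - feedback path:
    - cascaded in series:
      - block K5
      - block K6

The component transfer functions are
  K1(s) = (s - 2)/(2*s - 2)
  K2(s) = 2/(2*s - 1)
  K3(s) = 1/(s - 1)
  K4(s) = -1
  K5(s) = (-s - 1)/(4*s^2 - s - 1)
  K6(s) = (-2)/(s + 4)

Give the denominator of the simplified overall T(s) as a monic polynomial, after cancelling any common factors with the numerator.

Step 1. reduce the feedback loop with forward K1 and return K2 gives (2*s^2 - 5*s + 2)/(4*s^2 - 4*s - 2)
Step 2. series reduction of K3, K4 gives (-1)/(s - 1)
Step 3. apply the feedback formula to [K1/(1+K1*K2)], (K3*K4) gives (2*s^3 - 7*s^2 + 7*s - 2)/(4*s^3 - 10*s^2 + 7*s)
Step 4. series reduction of K5, K6 gives (2*s + 2)/(4*s^3 + 15*s^2 - 5*s - 4)
Step 5. reduce the feedback loop with forward [[K1/(1+K1*K2)]/(1+[K1/(1+K1*K2)]*(K3*K4))] and return (K5*K6) gives (8*s^6 + 2*s^5 - 87*s^4 + 124*s^3 - 37*s^2 - 18*s + 8)/(16*s^6 + 20*s^5 - 146*s^4 + 149*s^3 + 5*s^2 - 38*s + 4)
Step 5 gives the fully reduced T(s), with no common factor left to cancel. The denominator's leading coefficient is 16, so divide each of its coefficients by 16 to get the monic form.

Hence the answer: s^6 + 5*s^5/4 - 73*s^4/8 + 149*s^3/16 + 5*s^2/16 - 19*s/8 + 1/4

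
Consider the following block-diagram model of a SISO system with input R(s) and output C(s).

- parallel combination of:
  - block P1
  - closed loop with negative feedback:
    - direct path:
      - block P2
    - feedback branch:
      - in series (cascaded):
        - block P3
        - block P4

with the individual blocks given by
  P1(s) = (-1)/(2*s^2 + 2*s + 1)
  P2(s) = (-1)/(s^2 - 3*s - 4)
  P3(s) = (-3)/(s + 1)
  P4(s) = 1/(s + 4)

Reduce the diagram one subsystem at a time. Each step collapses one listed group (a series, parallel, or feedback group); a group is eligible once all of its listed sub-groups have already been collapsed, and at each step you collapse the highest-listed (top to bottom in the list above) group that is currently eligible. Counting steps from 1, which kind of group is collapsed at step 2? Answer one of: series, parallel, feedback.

[1] multiply P3, P4 (series)
[2] reduce the feedback loop with forward P2 and return (P3*P4)
[3] add P1, [P2/(1+P2*(P3*P4))] (parallel)
So the answer for step 2 is feedback.

Therefore the answer is feedback.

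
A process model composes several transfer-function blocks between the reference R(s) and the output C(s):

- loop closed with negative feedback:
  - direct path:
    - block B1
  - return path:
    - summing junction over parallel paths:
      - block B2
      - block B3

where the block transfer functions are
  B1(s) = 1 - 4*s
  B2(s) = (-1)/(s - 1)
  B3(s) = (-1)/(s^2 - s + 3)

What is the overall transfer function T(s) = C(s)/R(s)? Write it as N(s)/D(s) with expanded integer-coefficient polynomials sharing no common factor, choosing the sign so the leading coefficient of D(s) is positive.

Reducing step by step:

Step 1. combine B2, B3 in parallel; result (-s^2 - 2)/(s^3 - 2*s^2 + 4*s - 3)
Step 2. close the feedback loop around B1, (B2+B3): this yields T(s), and no further normalization is needed

Answer: (-4*s^4 + 9*s^3 - 18*s^2 + 16*s - 3)/(5*s^3 - 3*s^2 + 12*s - 5)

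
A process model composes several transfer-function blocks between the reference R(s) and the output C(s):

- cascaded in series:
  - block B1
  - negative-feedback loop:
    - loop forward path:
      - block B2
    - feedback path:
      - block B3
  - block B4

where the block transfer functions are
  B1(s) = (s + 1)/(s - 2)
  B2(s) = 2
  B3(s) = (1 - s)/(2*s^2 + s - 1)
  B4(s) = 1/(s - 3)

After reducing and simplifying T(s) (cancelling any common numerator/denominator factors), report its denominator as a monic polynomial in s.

The answer is s^4 - 11*s^3/2 + 9*s^2 - 11*s/2 + 3.

Reasoning:
Step 1 - apply the feedback formula to B2, B3 gives (4*s^2 + 2*s - 2)/(2*s^2 - s + 1)
Step 2 - multiply B1, [B2/(1+B2*B3)], B4 (series) gives (4*s^3 + 6*s^2 - 2)/(2*s^4 - 11*s^3 + 18*s^2 - 11*s + 6)
The result of step 2 is T(s) in lowest terms. Its denominator has leading coefficient 2; dividing the denominator through by 2 makes it monic.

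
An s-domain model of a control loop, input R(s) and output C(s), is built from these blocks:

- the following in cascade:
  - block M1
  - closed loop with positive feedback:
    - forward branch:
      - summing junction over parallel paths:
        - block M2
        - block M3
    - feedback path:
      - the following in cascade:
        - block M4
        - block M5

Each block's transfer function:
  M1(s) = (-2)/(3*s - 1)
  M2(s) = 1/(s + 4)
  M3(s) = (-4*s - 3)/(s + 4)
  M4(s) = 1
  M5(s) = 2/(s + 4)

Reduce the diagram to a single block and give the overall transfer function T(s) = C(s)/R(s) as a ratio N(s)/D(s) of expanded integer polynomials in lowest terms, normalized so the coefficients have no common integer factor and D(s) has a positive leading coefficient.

Step 1: combine M2, M3 in parallel = (-4*s - 2)/(s + 4)
Step 2: multiply M4, M5 (series) = 2/(s + 4)
Step 3: reduce the feedback loop with forward (M2+M3) and return (M4*M5) = (-4*s^2 - 18*s - 8)/(s^2 + 16*s + 20)
Step 4: reduce the series chain M1, [(M2+M3)/(1-(M2+M3)*(M4*M5))]: this yields T(s), and no further normalization is needed

Final answer: (8*s^2 + 36*s + 16)/(3*s^3 + 47*s^2 + 44*s - 20)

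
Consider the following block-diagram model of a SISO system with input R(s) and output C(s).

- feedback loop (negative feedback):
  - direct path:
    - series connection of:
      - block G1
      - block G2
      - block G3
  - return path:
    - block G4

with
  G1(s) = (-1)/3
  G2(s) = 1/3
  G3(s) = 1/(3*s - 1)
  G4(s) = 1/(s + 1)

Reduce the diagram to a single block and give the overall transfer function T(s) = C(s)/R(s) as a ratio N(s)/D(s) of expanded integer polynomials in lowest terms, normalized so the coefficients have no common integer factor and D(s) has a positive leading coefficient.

Reducing step by step:

Step 1. combine G1, G2, G3 in series, giving (-1)/(27*s - 9)
Step 2. collapse the loop ((G1*G2*G3) forward, G4 return) - this is the overall T(s), already in the required normalized form

Answer: (-s - 1)/(27*s^2 + 18*s - 10)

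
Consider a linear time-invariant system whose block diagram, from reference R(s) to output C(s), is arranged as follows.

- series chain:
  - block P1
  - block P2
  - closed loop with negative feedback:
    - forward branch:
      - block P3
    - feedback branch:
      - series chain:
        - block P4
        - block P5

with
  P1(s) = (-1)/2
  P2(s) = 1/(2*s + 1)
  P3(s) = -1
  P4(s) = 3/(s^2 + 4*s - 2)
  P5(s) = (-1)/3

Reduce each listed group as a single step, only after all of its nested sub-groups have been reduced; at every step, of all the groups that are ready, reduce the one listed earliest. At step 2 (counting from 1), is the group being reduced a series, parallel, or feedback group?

Reducing step by step:

Step 1: multiply P4, P5 (series)
Step 2: apply the feedback formula to P3, (P4*P5)
Step 3: cascade P1, P2, [P3/(1+P3*(P4*P5))]
The group at step 2 is a feedback group.

Answer: feedback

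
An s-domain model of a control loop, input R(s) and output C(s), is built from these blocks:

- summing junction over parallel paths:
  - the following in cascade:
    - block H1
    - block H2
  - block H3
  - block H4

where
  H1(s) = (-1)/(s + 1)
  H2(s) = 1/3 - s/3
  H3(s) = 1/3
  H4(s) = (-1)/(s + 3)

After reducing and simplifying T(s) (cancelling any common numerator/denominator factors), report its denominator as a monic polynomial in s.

First reduce the diagram to T(s).

Step 1. cascade H1, H2: (s - 1)/(3*s + 3)
Step 2. reduce the parallel group (H1*H2), H3, H4: (2*s^2 + 3*s - 3)/(3*s^2 + 12*s + 9)
That last expression is T(s), already simplified. Scaling its denominator by 1/3 (the reciprocal of the leading coefficient) yields the monic denominator.

Answer: s^2 + 4*s + 3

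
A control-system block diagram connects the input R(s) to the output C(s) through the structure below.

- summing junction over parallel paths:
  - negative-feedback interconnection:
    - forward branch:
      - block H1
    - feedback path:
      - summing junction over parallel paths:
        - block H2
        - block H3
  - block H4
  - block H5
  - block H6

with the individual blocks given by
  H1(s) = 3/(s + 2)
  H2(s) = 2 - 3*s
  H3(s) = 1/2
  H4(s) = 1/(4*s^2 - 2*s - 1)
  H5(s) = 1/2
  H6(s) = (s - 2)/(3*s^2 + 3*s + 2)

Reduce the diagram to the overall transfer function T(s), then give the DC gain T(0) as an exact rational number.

First reduce the diagram to T(s).

Step 1 - sum the parallel branches H2, H3 = 5/2 - 3*s
Step 2 - collapse the loop (H1 forward, (H2+H3) return) = (-6)/(16*s - 19)
Step 3 - add [H1/(1+H1*(H2+H3))], H4, H5, H6 (parallel) = (192*s^5 - 148*s^4 - 578*s^3 + 377*s^2 + 85*s - 90)/(384*s^5 - 264*s^4 - 260*s^3 - 186*s^2 + 202*s + 76)
Step 3 gives the overall T(s). Then T(0) = -90/76 = -45/38.

Answer: -45/38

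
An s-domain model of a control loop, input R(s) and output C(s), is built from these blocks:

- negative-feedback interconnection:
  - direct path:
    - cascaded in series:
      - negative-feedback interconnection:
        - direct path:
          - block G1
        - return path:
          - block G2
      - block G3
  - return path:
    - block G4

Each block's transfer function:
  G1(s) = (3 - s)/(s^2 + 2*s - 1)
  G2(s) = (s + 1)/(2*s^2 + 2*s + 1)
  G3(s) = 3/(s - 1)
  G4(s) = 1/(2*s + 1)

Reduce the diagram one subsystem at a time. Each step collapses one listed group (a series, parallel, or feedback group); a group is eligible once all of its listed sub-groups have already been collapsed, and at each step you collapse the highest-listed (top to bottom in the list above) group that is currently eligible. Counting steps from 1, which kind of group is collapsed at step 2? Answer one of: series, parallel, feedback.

Step 1. feedback reduction of G1, G2
Step 2. reduce the series chain [G1/(1+G1*G2)], G3
Step 3. reduce the feedback loop with forward ([G1/(1+G1*G2)]*G3) and return G4
At step 2 the group reduced is series.

Hence the answer: series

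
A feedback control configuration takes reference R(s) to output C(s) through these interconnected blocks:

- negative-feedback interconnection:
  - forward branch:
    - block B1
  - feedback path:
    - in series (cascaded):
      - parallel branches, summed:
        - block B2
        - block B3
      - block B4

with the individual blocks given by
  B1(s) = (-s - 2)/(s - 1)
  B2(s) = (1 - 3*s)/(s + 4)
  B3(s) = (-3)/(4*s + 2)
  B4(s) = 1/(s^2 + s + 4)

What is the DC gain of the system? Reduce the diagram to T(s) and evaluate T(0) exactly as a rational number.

(1) add B2, B3 (parallel) = (-12*s^2 - 5*s - 10)/(4*s^2 + 18*s + 8)
(2) reduce the series chain (B2+B3), B4 = (-12*s^2 - 5*s - 10)/(4*s^4 + 22*s^3 + 42*s^2 + 80*s + 32)
(3) feedback reduction of B1, ((B2+B3)*B4) = (-4*s^5 - 30*s^4 - 86*s^3 - 164*s^2 - 192*s - 64)/(4*s^5 + 18*s^4 + 32*s^3 + 67*s^2 - 28*s - 12)
The step-3 result is T(s). Setting s = 0: T(0) = -64/(-12) = 16/3.

Hence the answer: 16/3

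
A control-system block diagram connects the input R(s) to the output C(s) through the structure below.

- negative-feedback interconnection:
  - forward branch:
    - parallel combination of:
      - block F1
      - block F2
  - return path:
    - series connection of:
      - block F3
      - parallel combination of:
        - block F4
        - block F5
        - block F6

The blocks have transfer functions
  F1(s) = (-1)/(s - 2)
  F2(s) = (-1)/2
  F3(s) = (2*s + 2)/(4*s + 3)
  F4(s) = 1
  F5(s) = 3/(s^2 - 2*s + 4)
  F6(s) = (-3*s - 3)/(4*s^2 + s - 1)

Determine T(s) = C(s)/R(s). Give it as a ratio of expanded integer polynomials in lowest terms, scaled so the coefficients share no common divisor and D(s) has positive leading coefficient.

Reducing step by step:

[1] parallel reduction of F1, F2 -> (-s)/(2*s - 4)
[2] parallel reduction of F4, F5, F6 -> (4*s^4 - 10*s^3 + 28*s^2 + 3*s - 19)/(4*s^4 - 7*s^3 + 13*s^2 + 6*s - 4)
[3] multiply F3, (F4+F5+F6) (series) -> (8*s^5 - 12*s^4 + 36*s^3 + 62*s^2 - 32*s - 38)/(16*s^5 - 16*s^4 + 31*s^3 + 63*s^2 + 2*s - 12)
[4] reduce the feedback loop with forward (F1+F2) and return (F3*(F4+F5+F6)); the result is T(s) itself (integer coefficients, no common factor, positive leading denominator coefficient)

Answer: (-16*s^6 + 16*s^5 - 31*s^4 - 63*s^3 - 2*s^2 + 12*s)/(24*s^6 - 84*s^5 + 90*s^4 - 60*s^3 - 216*s^2 + 6*s + 48)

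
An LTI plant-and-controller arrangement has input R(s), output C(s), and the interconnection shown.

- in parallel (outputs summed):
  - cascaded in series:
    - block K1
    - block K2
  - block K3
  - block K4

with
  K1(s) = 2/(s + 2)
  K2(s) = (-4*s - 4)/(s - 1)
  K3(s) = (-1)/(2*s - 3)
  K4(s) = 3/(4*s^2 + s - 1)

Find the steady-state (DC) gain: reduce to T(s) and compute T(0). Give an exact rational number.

Step 1 - series reduction of K1, K2: (-8*s - 8)/(s^2 + s - 2)
Step 2 - combine (K1*K2), K3, K4 in parallel: (-68*s^4 + 17*s^3 + 125*s^2 - 2*s - 8)/(8*s^5 - 2*s^4 - 31*s^3 + 18*s^2 + 13*s - 6)
Step 2 gives the overall T(s). Then T(0) = -8/(-6) = 4/3.

Therefore the answer is 4/3.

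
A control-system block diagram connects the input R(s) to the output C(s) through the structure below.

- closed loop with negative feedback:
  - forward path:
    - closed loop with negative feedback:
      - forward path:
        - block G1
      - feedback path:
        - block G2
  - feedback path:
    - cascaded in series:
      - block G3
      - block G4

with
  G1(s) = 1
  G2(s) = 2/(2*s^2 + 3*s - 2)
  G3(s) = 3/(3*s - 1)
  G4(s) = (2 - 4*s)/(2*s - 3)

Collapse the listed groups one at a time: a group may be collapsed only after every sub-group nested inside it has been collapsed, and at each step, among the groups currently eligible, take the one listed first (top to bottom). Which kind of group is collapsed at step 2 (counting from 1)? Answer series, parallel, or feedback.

1. feedback reduction of G1, G2
2. multiply G3, G4 (series)
3. reduce the feedback loop with forward [G1/(1+G1*G2)] and return (G3*G4)
So the answer for step 2 is series.

Hence the answer: series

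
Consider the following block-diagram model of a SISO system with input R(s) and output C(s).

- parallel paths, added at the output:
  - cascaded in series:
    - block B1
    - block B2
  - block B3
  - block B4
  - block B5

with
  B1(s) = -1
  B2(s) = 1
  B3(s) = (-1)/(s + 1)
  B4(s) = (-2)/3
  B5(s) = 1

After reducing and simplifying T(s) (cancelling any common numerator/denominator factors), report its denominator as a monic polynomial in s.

Step 1. cascade B1, B2 = -1
Step 2. reduce the parallel group (B1*B2), B3, B4, B5 = (-2*s - 5)/(3*s + 3)
Step 2 gives the fully reduced T(s), with no common factor left to cancel. The denominator's leading coefficient is 3, so divide each of its coefficients by 3 to get the monic form.

Hence the answer: s + 1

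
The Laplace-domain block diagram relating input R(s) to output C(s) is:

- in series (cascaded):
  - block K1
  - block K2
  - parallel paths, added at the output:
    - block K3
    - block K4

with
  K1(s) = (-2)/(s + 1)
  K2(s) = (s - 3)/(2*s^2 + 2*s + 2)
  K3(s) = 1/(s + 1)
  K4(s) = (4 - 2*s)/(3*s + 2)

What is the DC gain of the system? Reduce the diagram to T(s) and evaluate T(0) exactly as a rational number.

First reduce the diagram to T(s).

Step 1. combine K3, K4 in parallel gives (-2*s^2 + 5*s + 6)/(3*s^2 + 5*s + 2)
Step 2. combine K1, K2, (K3+K4) in series gives (2*s^3 - 11*s^2 + 9*s + 18)/(3*s^5 + 11*s^4 + 18*s^3 + 17*s^2 + 9*s + 2)
That last expression is T(s); at s = 0 only the constant terms survive, so T(0) = 18/2 = 9.

Answer: 9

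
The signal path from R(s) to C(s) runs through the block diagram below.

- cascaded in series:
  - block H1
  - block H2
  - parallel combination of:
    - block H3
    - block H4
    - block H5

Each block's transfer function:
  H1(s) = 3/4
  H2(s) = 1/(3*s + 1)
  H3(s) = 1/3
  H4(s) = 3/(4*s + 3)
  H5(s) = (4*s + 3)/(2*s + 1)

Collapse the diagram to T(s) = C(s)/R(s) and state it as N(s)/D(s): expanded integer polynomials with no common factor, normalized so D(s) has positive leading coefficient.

Step 1. combine H3, H4, H5 in parallel = (56*s^2 + 100*s + 39)/(24*s^2 + 30*s + 9)
Step 2. cascade H1, H2, (H3+H4+H5); the result is T(s) itself (integer coefficients, no common factor, positive leading denominator coefficient)

Hence the answer: (56*s^2 + 100*s + 39)/(96*s^3 + 152*s^2 + 76*s + 12)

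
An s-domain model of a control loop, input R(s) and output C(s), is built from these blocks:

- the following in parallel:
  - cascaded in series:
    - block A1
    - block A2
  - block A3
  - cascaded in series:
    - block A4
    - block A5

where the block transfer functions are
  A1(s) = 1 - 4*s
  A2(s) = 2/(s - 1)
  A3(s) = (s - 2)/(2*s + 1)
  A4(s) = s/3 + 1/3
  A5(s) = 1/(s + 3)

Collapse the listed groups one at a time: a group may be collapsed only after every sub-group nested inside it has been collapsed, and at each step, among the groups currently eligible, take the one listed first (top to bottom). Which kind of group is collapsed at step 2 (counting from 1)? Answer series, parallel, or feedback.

Reducing step by step:

1. cascade A1, A2
2. reduce the series chain A4, A5
3. parallel reduction of (A1*A2), A3, (A4*A5)
So the answer for step 2 is series.

Answer: series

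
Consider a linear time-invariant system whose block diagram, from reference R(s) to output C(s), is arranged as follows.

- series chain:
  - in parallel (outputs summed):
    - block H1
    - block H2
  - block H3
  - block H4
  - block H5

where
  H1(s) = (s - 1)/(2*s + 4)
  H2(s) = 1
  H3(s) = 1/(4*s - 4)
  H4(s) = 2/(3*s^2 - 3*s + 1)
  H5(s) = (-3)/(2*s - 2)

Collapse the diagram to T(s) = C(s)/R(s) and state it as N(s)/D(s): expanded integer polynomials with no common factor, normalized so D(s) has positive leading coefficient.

1. sum the parallel branches H1, H2: (3*s + 3)/(2*s + 4)
2. cascade (H1+H2), H3, H4, H5, giving the overall T(s)

Answer: (-9*s - 9)/(24*s^5 - 24*s^4 - 64*s^3 + 120*s^2 - 72*s + 16)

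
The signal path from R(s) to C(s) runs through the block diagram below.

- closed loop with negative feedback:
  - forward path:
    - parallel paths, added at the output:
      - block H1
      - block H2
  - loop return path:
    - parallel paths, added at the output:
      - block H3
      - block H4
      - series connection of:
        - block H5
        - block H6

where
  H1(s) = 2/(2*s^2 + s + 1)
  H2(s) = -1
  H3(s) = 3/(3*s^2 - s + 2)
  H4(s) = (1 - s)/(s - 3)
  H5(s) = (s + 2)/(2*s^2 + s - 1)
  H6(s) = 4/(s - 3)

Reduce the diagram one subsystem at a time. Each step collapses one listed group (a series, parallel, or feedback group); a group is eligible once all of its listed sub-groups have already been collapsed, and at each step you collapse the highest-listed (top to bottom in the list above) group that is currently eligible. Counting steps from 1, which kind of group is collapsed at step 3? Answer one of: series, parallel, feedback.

[1] sum the parallel branches H1, H2
[2] series reduction of H5, H6
[3] combine H3, H4, (H5*H6) in parallel
[4] apply the feedback formula to (H1+H2), (H3+H4+(H5*H6))
Step 3: parallel.

Final answer: parallel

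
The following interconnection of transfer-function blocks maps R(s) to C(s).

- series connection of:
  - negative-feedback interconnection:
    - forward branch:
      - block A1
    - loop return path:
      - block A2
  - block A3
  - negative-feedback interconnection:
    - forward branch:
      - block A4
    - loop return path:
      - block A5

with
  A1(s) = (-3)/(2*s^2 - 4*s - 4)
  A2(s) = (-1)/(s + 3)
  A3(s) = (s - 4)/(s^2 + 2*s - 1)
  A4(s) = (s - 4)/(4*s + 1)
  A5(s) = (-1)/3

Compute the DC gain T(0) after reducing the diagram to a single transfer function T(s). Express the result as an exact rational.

Step 1 - apply the feedback formula to A1, A2 gives (-3*s - 9)/(2*s^3 + 2*s^2 - 16*s - 9)
Step 2 - close the feedback loop around A4, A5 gives (3*s - 12)/(11*s + 7)
Step 3 - series reduction of [A1/(1+A1*A2)], A3, [A4/(1+A4*A5)] gives (-9*s^3 + 45*s^2 + 72*s - 432)/(22*s^6 + 80*s^5 - 112*s^4 - 571*s^3 - 323*s^2 + 85*s + 63)
The step-3 result is T(s). Setting s = 0: T(0) = -432/63 = -48/7.

Therefore the answer is -48/7.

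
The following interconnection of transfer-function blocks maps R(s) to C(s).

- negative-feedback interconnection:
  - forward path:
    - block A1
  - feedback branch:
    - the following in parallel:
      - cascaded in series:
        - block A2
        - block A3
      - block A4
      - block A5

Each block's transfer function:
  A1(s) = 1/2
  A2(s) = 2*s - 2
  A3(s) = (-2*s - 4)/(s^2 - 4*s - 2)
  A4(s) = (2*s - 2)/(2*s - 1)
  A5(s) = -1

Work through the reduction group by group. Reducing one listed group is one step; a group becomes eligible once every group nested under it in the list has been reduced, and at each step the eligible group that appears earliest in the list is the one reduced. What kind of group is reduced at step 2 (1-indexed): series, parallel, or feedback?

The answer is parallel.

Reasoning:
Step 1 - series reduction of A2, A3
Step 2 - parallel reduction of (A2*A3), A4, A5
Step 3 - feedback reduction of A1, ((A2*A3)+A4+A5)
Step 2 collapses a parallel group.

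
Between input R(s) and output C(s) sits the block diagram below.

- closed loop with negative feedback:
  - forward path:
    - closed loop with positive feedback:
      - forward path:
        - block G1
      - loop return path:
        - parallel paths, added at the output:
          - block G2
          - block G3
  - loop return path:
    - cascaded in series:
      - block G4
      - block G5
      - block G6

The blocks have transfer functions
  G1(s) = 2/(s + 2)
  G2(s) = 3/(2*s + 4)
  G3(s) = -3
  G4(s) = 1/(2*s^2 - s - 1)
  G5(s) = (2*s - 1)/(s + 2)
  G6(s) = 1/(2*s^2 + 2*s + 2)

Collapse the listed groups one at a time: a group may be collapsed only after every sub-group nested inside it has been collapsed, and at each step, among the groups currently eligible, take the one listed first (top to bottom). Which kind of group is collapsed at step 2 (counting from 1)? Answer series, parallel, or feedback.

The answer is feedback.

Reasoning:
Step 1: reduce the parallel group G2, G3
Step 2: apply the feedback formula to G1, (G2+G3)
Step 3: multiply G4, G5, G6 (series)
Step 4: close the feedback loop around [G1/(1-G1*(G2+G3))], (G4*G5*G6)
Step 2 collapses a feedback group.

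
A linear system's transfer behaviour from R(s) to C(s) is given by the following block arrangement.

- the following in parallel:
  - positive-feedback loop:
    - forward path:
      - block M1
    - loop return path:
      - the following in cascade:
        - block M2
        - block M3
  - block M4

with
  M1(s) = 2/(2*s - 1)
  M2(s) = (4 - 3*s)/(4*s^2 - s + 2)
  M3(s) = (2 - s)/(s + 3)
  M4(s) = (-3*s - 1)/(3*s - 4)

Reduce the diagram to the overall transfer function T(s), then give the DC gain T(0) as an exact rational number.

First reduce the diagram to T(s).

(1) cascade M2, M3; result (3*s^2 - 10*s + 8)/(4*s^3 + 11*s^2 - s + 6)
(2) apply the feedback formula to M1, (M2*M3); result (8*s^3 + 22*s^2 - 2*s + 12)/(8*s^4 + 18*s^3 - 19*s^2 + 33*s - 22)
(3) add [M1/(1-M1*(M2*M3))], M4 (parallel); result (-24*s^5 - 38*s^4 + 73*s^3 - 174*s^2 + 77*s - 26)/(24*s^5 + 22*s^4 - 129*s^3 + 175*s^2 - 198*s + 88)
DC gain: substitute s = 0 into T(s) from step 3: T(0) = -26/88 = -13/44.

Answer: -13/44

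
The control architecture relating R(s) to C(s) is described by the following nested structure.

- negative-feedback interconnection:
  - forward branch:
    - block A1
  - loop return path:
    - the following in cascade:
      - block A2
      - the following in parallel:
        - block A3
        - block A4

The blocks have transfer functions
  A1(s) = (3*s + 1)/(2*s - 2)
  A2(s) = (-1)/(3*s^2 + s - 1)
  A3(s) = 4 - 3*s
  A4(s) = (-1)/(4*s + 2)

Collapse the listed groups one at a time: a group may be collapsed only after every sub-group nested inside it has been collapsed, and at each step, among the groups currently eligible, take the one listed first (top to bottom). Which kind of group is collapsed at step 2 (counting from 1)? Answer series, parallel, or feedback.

1. add A3, A4 (parallel)
2. cascade A2, (A3+A4)
3. close the feedback loop around A1, (A2*(A3+A4))
Step 2: series.

Final answer: series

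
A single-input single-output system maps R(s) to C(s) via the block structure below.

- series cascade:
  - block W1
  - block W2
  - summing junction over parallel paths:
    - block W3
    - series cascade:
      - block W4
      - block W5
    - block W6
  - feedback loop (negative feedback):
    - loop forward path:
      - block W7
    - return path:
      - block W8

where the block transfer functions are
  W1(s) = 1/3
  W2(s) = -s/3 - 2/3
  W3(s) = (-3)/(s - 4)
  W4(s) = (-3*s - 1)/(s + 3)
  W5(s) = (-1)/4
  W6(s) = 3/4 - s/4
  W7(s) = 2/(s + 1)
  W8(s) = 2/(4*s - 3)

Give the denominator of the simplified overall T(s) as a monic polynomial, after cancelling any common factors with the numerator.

1. multiply W4, W5 (series); result (3*s + 1)/(4*s + 12)
2. add W3, (W4*W5), W6 (parallel); result (-s^3 + 7*s^2 - 14*s - 76)/(4*s^2 - 4*s - 48)
3. feedback reduction of W7, W8; result (8*s - 6)/(4*s^2 + s + 1)
4. cascade W1, W2, (W3+(W4*W5)+W6), [W7/(1+W7*W8)]; result (4*s^5 - 23*s^4 + 15*s^3 + 416*s^2 + 296*s - 456)/(72*s^4 - 54*s^3 - 864*s^2 - 234*s - 216)
That last expression is T(s), already simplified. Scaling its denominator by 1/72 (the reciprocal of the leading coefficient) yields the monic denominator.

Therefore the answer is s^4 - 3*s^3/4 - 12*s^2 - 13*s/4 - 3.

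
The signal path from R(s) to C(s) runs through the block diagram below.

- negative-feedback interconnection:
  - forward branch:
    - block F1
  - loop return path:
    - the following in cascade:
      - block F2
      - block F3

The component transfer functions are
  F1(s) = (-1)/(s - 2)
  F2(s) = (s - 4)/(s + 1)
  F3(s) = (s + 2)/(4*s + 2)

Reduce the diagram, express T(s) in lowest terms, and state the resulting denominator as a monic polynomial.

The answer is s^3 - 3*s^2/4 - 2*s + 1.

Reasoning:
1. series reduction of F2, F3 gives (s^2 - 2*s - 8)/(4*s^2 + 6*s + 2)
2. apply the feedback formula to F1, (F2*F3) gives (-4*s^2 - 6*s - 2)/(4*s^3 - 3*s^2 - 8*s + 4)
That last expression is T(s), already simplified. Scaling its denominator by 1/4 (the reciprocal of the leading coefficient) yields the monic denominator.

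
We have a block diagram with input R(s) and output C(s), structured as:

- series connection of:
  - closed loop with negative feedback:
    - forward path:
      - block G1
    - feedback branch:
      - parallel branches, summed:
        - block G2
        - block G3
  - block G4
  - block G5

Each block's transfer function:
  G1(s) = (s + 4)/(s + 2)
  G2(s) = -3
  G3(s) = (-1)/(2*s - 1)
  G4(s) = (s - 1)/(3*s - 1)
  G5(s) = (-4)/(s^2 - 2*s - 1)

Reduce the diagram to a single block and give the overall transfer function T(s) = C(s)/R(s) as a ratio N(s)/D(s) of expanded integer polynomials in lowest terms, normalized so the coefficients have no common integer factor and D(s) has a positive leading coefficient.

[1] combine G2, G3 in parallel: (2 - 6*s)/(2*s - 1)
[2] apply the feedback formula to G1, (G2+G3): (-2*s^2 - 7*s + 4)/(4*s^2 + 19*s - 6)
[3] combine [G1/(1+G1*(G2+G3))], G4, G5 in series, giving the overall T(s)

Hence the answer: (8*s^3 + 20*s^2 - 44*s + 16)/(12*s^5 + 29*s^4 - 155*s^3 + 27*s^2 + 25*s - 6)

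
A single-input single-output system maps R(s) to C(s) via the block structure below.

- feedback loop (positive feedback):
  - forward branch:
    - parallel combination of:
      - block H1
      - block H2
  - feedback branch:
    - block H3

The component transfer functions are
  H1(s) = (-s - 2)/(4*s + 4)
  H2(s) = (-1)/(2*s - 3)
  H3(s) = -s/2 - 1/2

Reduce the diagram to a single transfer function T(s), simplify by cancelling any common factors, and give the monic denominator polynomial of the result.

First reduce the diagram to T(s).

(1) parallel reduction of H1, H2; result (-2*s^2 - 5*s + 2)/(8*s^2 - 4*s - 12)
(2) reduce the feedback loop with forward (H1+H2) and return H3; result (4*s^2 + 10*s - 4)/(2*s^3 - 9*s^2 + 11*s + 22)
No further cancellation is possible in the step-2 result, so that is T(s). Its denominator becomes monic after dividing by the leading coefficient 2.

Answer: s^3 - 9*s^2/2 + 11*s/2 + 11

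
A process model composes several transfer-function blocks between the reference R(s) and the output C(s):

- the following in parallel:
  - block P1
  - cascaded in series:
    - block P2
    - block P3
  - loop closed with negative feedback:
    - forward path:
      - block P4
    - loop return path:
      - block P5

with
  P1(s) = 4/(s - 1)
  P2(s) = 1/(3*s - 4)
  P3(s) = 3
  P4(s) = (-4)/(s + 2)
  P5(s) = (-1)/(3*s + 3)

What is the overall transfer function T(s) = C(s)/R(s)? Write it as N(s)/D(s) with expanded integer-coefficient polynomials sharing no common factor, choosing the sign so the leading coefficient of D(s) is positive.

(1) cascade P2, P3: 3/(3*s - 4)
(2) feedback reduction of P4, P5: (-12*s - 12)/(3*s^2 + 9*s + 10)
(3) sum the parallel branches P1, (P2*P3), [P4/(1+P4*P5)], giving the overall T(s)

Hence the answer: (9*s^3 + 126*s^2 + 15*s - 238)/(9*s^4 + 6*s^3 - 21*s^2 - 34*s + 40)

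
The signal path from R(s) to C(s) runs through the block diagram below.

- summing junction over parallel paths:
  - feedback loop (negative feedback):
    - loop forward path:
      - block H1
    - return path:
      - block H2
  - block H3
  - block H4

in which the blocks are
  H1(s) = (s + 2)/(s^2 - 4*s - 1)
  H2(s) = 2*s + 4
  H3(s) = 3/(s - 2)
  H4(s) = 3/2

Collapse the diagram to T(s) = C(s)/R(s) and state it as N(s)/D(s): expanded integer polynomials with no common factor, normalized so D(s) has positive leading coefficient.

First reduce the diagram to T(s).

Step 1. feedback reduction of H1, H2, giving (s + 2)/(3*s^2 + 4*s + 7)
Step 2. add [H1/(1+H1*H2)], H3, H4 (parallel) - this is the overall T(s), already in the required normalized form

Answer: (9*s^3 + 14*s^2 + 21*s - 8)/(6*s^3 - 4*s^2 - 2*s - 28)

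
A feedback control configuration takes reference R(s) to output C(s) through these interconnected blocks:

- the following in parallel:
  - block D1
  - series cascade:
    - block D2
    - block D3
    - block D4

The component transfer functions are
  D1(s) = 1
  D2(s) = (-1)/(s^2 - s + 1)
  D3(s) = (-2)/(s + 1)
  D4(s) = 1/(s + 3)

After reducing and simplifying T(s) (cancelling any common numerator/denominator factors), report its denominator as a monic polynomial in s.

Step 1: combine D2, D3, D4 in series gives 2/(s^4 + 3*s^3 + s + 3)
Step 2: parallel reduction of D1, (D2*D3*D4) gives (s^4 + 3*s^3 + s + 5)/(s^4 + 3*s^3 + s + 3)
That last expression is T(s), already simplified, and its denominator is already monic.

Final answer: s^4 + 3*s^3 + s + 3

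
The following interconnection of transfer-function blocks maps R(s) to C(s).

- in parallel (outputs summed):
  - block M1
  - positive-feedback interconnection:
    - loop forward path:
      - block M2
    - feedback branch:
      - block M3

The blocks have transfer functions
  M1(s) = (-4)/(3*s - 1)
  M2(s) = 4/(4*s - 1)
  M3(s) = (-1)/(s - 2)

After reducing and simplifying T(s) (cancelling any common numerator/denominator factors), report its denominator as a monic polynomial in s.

First reduce the diagram to T(s).

Step 1 - close the feedback loop around M2, M3 gives (4*s - 8)/(4*s^2 - 9*s + 6)
Step 2 - sum the parallel branches M1, [M2/(1-M2*M3)] gives (-4*s^2 + 8*s - 16)/(12*s^3 - 31*s^2 + 27*s - 6)
The result of step 2 is T(s) in lowest terms. Its denominator has leading coefficient 12; dividing the denominator through by 12 makes it monic.

Answer: s^3 - 31*s^2/12 + 9*s/4 - 1/2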